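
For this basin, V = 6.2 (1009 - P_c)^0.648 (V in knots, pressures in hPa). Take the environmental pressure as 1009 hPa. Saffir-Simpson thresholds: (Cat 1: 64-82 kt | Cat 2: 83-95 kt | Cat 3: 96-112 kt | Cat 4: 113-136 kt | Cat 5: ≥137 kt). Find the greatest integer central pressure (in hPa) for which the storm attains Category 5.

Category 5 begins at V = 137 kt.
Required ΔP = (137/6.2)^(1/0.648) = 22.097^1.543 ≈ 118.74 hPa.
P_c ≤ 1009 − 118.74 = 890.26, so the highest integer P_c is 890 hPa.

890 hPa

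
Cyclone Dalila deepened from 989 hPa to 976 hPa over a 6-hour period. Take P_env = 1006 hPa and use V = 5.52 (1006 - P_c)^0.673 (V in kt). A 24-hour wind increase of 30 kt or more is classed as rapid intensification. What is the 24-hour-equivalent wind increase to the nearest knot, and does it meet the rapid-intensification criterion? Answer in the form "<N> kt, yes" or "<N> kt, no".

V₁: ΔP = 17, V ≈ 5.52 × 17^0.673 ≈ 37.16 kt.
V₂: ΔP = 30, V ≈ 5.52 × 30^0.673 ≈ 54.46 kt.
ΔV over 6 h = 17.30 kt → 24 h equivalent = 17.30 × 24/6 ≈ 69.20 kt.
69 kt ≥ 30 kt ⇒ rapid intensification.

69 kt, yes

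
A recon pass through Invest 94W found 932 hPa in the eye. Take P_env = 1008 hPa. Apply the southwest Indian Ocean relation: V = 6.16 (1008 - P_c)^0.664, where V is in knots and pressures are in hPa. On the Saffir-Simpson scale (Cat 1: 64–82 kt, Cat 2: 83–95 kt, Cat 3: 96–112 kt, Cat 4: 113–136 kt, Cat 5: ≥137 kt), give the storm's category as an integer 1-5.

3

ΔP = 1008 − 932 = 76 hPa.
V ≈ 6.16 × 76^0.664 = 6.16 × 17.74 ≈ 109 kt.
109 kt falls in the Category 3 band.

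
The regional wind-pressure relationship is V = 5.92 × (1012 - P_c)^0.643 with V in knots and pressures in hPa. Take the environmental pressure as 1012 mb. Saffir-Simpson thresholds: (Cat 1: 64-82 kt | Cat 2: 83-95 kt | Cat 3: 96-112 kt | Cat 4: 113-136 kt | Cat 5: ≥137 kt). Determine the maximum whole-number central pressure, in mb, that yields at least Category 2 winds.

Category 2 begins at V = 83 kt.
Required ΔP = (83/5.92)^(1/0.643) = 14.020^1.555 ≈ 60.74 mb.
P_c ≤ 1012 − 60.74 = 951.26, so the highest integer P_c is 951 mb.

951 mb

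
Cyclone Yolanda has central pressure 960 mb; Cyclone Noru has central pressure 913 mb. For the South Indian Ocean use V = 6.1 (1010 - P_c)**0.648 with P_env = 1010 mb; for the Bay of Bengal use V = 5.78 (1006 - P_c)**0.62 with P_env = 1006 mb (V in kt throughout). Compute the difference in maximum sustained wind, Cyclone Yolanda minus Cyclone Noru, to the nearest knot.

-19 kt

Cyclone Yolanda: ΔP = 50; V ≈ 6.1 × 50^0.648 ≈ 76.96 kt.
Cyclone Noru: ΔP = 93; V ≈ 5.78 × 93^0.62 ≈ 96.03 kt.
Difference ≈ 76.96 − 96.03 = -19.07 → -19 kt.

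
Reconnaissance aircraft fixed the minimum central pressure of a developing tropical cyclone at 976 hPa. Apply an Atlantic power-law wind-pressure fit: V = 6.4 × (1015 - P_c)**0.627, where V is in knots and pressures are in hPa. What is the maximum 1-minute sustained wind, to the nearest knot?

ΔP = 1015 − 976 = 39 hPa.
39^0.627 ≈ 9.945.
V ≈ 6.4 × 9.945 ≈ 63.6 kt.

64 kt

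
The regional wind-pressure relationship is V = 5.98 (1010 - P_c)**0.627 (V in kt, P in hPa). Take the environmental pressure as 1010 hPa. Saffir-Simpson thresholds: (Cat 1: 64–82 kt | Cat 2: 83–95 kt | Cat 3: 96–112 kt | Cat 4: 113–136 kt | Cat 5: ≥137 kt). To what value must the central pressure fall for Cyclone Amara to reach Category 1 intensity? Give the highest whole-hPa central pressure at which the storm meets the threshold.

Category 1 begins at V = 64 kt.
Required ΔP = (64/5.98)^(1/0.627) = 10.702^1.595 ≈ 43.84 hPa.
P_c ≤ 1010 − 43.84 = 966.16, so the highest integer P_c is 966 hPa.

966 hPa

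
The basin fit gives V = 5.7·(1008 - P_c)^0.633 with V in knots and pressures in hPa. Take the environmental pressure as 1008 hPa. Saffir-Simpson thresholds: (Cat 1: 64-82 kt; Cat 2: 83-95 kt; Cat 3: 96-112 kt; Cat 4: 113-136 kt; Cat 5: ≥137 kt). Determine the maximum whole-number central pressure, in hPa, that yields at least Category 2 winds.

939 hPa

Category 2 begins at V = 83 kt.
Required ΔP = (83/5.7)^(1/0.633) = 14.561^1.580 ≈ 68.80 hPa.
P_c ≤ 1008 − 68.80 = 939.20, so the highest integer P_c is 939 hPa.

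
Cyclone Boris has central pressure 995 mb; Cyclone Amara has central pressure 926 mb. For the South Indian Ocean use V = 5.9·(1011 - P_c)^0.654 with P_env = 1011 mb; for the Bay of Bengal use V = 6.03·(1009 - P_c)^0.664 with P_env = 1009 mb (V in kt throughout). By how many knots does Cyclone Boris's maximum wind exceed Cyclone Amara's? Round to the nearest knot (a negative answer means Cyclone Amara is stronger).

Cyclone Boris: ΔP = 16; V ≈ 5.9 × 16^0.654 ≈ 36.17 kt.
Cyclone Amara: ΔP = 83; V ≈ 6.03 × 83^0.664 ≈ 113.39 kt.
Difference ≈ 36.17 − 113.39 = -77.22 → -77 kt.

-77 kt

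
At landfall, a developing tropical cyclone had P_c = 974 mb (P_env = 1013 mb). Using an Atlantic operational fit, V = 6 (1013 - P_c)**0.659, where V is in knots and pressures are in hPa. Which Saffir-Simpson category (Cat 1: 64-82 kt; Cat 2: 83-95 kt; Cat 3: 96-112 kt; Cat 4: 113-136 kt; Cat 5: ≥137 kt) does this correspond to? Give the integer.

ΔP = 1013 − 974 = 39 mb.
V ≈ 6 × 39^0.659 = 6 × 11.18 ≈ 67 kt.
67 kt falls in the Category 1 band.

1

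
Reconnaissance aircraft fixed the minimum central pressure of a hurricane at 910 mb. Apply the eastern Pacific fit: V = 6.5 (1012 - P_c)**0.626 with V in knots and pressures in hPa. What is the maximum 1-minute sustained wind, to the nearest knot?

118 kt

ΔP = 1012 − 910 = 102 mb.
102^0.626 ≈ 18.088.
V ≈ 6.5 × 18.088 ≈ 117.6 kt.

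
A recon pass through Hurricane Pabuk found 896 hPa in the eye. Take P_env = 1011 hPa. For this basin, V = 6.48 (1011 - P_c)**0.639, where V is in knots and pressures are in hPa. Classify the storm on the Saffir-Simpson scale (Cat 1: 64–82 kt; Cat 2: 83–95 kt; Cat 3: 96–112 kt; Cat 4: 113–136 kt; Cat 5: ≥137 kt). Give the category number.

4

ΔP = 1011 − 896 = 115 hPa.
V ≈ 6.48 × 115^0.639 = 6.48 × 20.74 ≈ 134 kt.
134 kt falls in the Category 4 band.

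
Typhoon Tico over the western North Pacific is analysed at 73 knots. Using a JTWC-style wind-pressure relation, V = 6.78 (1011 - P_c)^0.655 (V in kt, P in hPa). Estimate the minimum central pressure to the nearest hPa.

973 hPa

ΔP = (V / 6.78)^(1/0.655) = (73/6.78)^1.527.
73/6.78 = 10.767; 10.767^1.527 ≈ 37.65 hPa.
P_c = 1011 − 37.65 = 973.35 ≈ 973 hPa.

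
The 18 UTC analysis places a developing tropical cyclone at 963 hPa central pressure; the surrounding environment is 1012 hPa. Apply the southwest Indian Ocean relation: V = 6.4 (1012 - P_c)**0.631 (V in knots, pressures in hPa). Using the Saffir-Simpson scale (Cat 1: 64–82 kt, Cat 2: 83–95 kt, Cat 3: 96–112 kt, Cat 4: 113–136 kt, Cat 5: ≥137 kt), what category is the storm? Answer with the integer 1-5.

1

ΔP = 1012 − 963 = 49 hPa.
V ≈ 6.4 × 49^0.631 = 6.4 × 11.66 ≈ 75 kt.
75 kt falls in the Category 1 band.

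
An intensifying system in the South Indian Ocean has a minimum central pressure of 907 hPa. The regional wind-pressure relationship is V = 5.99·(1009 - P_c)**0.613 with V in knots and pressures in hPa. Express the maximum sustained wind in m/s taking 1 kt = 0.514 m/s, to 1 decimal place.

ΔP = 1009 − 907 = 102 hPa.
V ≈ 5.99 × 102^0.613 = 5.99 × 17.032 ≈ 102.023 kt.
102.023 × 0.514 ≈ 52.44 m/s → 52.4 m/s.

52.4 m/s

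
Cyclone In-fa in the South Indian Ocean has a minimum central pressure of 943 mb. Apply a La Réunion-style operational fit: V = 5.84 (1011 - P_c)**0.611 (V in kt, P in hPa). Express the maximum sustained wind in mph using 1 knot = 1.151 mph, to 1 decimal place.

88.5 mph

ΔP = 1011 − 943 = 68 mb.
V ≈ 5.84 × 68^0.611 = 5.84 × 13.172 ≈ 76.926 kt.
76.926 × 1.151 ≈ 88.54 mph → 88.5 mph.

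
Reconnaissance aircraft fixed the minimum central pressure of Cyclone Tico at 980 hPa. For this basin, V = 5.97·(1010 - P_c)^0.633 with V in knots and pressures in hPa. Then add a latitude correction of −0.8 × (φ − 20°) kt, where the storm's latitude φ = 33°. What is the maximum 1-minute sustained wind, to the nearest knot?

41 kt

ΔP = 1010 − 980 = 30 hPa.
30^0.633 ≈ 8.610.
V ≈ 5.97 × 8.610 ≈ 51.4 kt.
Latitude correction: −0.8 × (33 − 20) = -10.4 kt.
Corrected V ≈ 41 kt → 41 kt.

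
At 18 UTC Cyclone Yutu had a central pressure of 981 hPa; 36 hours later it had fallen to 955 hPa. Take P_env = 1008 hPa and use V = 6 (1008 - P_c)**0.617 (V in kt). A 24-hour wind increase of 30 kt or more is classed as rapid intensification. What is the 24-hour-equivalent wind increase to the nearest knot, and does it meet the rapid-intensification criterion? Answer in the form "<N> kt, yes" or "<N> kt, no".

16 kt, no

V₁: ΔP = 27, V ≈ 6 × 27^0.617 ≈ 45.85 kt.
V₂: ΔP = 53, V ≈ 6 × 53^0.617 ≈ 69.51 kt.
ΔV over 36 h = 23.66 kt → 24 h equivalent = 23.66 × 24/36 ≈ 15.77 kt.
16 kt < 30 kt ⇒ not rapid intensification.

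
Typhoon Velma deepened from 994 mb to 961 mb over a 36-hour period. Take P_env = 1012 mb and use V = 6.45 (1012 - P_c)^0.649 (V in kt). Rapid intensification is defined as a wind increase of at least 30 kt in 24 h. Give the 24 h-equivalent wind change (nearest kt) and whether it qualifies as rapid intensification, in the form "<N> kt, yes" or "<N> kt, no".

V₁: ΔP = 18, V ≈ 6.45 × 18^0.649 ≈ 42.10 kt.
V₂: ΔP = 51, V ≈ 6.45 × 51^0.649 ≈ 82.75 kt.
ΔV over 36 h = 40.65 kt → 24 h equivalent = 40.65 × 24/36 ≈ 27.10 kt.
27 kt < 30 kt ⇒ not rapid intensification.

27 kt, no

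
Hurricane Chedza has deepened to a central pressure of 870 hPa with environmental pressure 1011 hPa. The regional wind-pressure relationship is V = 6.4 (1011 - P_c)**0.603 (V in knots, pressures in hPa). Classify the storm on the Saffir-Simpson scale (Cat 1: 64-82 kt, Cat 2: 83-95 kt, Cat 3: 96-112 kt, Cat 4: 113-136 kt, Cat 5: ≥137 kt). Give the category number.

4

ΔP = 1011 − 870 = 141 hPa.
V ≈ 6.4 × 141^0.603 = 6.4 × 19.77 ≈ 127 kt.
127 kt falls in the Category 4 band.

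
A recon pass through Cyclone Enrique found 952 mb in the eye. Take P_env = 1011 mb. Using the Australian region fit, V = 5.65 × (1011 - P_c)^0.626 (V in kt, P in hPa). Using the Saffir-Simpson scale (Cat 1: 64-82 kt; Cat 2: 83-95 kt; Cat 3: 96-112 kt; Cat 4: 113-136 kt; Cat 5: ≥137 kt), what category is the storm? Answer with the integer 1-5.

1

ΔP = 1011 − 952 = 59 mb.
V ≈ 5.65 × 59^0.626 = 5.65 × 12.84 ≈ 73 kt.
73 kt falls in the Category 1 band.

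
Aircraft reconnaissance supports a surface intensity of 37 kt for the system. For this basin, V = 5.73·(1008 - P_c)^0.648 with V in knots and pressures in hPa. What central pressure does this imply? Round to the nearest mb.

990 mb

ΔP = (V / 5.73)^(1/0.648) = (37/5.73)^1.543.
37/5.73 = 6.457; 6.457^1.543 ≈ 17.79 mb.
P_c = 1008 − 17.79 = 990.21 ≈ 990 mb.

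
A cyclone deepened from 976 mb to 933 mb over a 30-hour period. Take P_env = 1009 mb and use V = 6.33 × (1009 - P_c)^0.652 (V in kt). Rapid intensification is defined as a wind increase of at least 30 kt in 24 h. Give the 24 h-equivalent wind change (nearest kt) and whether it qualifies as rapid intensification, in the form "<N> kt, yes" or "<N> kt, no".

36 kt, yes

V₁: ΔP = 33, V ≈ 6.33 × 33^0.652 ≈ 61.87 kt.
V₂: ΔP = 76, V ≈ 6.33 × 76^0.652 ≈ 106.58 kt.
ΔV over 30 h = 44.71 kt → 24 h equivalent = 44.71 × 24/30 ≈ 35.77 kt.
36 kt ≥ 30 kt ⇒ rapid intensification.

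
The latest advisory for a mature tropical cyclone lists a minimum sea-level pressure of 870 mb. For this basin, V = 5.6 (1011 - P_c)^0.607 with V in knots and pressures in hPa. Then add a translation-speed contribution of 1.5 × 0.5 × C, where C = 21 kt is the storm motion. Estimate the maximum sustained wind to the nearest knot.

ΔP = 1011 − 870 = 141 mb.
141^0.607 ≈ 20.164.
V ≈ 5.6 × 20.164 ≈ 112.9 kt.
Translation term: 1.5 × 0.5 × 21 = 15.75 kt.
Corrected V ≈ 128.65 kt → 129 kt.

129 kt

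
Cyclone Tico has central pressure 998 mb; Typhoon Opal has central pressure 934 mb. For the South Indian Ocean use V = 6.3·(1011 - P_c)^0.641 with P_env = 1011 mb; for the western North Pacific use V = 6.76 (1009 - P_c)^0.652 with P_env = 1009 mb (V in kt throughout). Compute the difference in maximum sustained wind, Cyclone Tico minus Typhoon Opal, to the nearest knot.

-80 kt

Cyclone Tico: ΔP = 13; V ≈ 6.3 × 13^0.641 ≈ 32.61 kt.
Typhoon Opal: ΔP = 75; V ≈ 6.76 × 75^0.652 ≈ 112.85 kt.
Difference ≈ 32.61 − 112.85 = -80.24 → -80 kt.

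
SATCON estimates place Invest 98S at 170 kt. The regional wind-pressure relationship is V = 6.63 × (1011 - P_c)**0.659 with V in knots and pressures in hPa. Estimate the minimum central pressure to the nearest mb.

874 mb

ΔP = (V / 6.63)^(1/0.659) = (170/6.63)^1.517.
170/6.63 = 25.641; 25.641^1.517 ≈ 137.40 mb.
P_c = 1011 − 137.40 = 873.60 ≈ 874 mb.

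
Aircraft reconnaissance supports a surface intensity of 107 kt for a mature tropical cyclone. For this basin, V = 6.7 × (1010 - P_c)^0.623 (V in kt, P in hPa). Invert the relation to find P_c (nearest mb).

925 mb

ΔP = (V / 6.7)^(1/0.623) = (107/6.7)^1.605.
107/6.7 = 15.970; 15.970^1.605 ≈ 85.40 mb.
P_c = 1010 − 85.40 = 924.60 ≈ 925 mb.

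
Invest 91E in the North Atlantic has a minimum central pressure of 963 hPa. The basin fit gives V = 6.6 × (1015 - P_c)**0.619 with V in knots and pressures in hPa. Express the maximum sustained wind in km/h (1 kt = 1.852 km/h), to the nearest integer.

141 km/h

ΔP = 1015 − 963 = 52 hPa.
V ≈ 6.6 × 52^0.619 = 6.6 × 11.540 ≈ 76.164 kt.
76.164 × 1.852 ≈ 141.06 km/h → 141 km/h.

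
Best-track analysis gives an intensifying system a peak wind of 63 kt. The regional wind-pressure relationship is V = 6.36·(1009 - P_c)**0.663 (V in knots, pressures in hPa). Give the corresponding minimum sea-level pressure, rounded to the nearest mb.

977 mb

ΔP = (V / 6.36)^(1/0.663) = (63/6.36)^1.508.
63/6.36 = 9.906; 9.906^1.508 ≈ 31.78 mb.
P_c = 1009 − 31.78 = 977.22 ≈ 977 mb.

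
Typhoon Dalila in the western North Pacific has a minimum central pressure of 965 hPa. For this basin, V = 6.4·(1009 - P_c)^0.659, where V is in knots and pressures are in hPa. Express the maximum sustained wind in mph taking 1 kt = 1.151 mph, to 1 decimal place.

89.2 mph

ΔP = 1009 − 965 = 44 hPa.
V ≈ 6.4 × 44^0.659 = 6.4 × 12.107 ≈ 77.485 kt.
77.485 × 1.151 ≈ 89.18 mph → 89.2 mph.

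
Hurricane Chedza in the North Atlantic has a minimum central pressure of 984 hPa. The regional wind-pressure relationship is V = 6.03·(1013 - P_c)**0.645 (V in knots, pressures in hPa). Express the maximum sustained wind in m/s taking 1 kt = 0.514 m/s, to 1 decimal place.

ΔP = 1013 − 984 = 29 hPa.
V ≈ 6.03 × 29^0.645 = 6.03 × 8.775 ≈ 52.913 kt.
52.913 × 0.514 ≈ 27.20 m/s → 27.2 m/s.

27.2 m/s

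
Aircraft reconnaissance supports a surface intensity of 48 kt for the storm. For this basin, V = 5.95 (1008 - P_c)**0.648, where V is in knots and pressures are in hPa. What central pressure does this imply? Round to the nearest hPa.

983 hPa

ΔP = (V / 5.95)^(1/0.648) = (48/5.95)^1.543.
48/5.95 = 8.067; 8.067^1.543 ≈ 25.08 hPa.
P_c = 1008 − 25.08 = 982.92 ≈ 983 hPa.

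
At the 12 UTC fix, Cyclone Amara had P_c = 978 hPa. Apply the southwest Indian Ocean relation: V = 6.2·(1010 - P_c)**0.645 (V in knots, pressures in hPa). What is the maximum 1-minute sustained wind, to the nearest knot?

58 kt

ΔP = 1010 − 978 = 32 hPa.
32^0.645 ≈ 9.350.
V ≈ 6.2 × 9.350 ≈ 58.0 kt.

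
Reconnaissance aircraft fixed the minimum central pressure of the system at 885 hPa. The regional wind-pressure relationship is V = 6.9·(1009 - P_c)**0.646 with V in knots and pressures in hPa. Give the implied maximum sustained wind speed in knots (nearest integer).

ΔP = 1009 − 885 = 124 hPa.
124^0.646 ≈ 22.509.
V ≈ 6.9 × 22.509 ≈ 155.3 kt.

155 kt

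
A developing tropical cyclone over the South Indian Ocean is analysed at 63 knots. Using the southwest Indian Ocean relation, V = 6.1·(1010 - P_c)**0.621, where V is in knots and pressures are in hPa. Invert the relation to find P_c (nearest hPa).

ΔP = (V / 6.1)^(1/0.621) = (63/6.1)^1.610.
63/6.1 = 10.328; 10.328^1.610 ≈ 42.94 hPa.
P_c = 1010 − 42.94 = 967.06 ≈ 967 hPa.

967 hPa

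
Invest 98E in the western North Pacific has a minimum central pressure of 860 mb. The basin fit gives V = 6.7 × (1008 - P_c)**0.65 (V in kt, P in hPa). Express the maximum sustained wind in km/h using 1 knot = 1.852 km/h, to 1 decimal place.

319.4 km/h

ΔP = 1008 − 860 = 148 mb.
V ≈ 6.7 × 148^0.65 = 6.7 × 25.744 ≈ 172.482 kt.
172.482 × 1.852 ≈ 319.44 km/h → 319.4 km/h.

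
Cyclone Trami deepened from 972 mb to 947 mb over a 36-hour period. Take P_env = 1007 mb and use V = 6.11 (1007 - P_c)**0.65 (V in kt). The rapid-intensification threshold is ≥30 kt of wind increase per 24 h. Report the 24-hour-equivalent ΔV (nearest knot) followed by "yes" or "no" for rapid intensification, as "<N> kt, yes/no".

V₁: ΔP = 35, V ≈ 6.11 × 35^0.65 ≈ 61.61 kt.
V₂: ΔP = 60, V ≈ 6.11 × 60^0.65 ≈ 87.47 kt.
ΔV over 36 h = 25.86 kt → 24 h equivalent = 25.86 × 24/36 ≈ 17.24 kt.
17 kt < 30 kt ⇒ not rapid intensification.

17 kt, no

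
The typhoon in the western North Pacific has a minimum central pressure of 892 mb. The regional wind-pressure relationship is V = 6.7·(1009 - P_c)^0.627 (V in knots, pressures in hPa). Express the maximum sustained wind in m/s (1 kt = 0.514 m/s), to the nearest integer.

ΔP = 1009 − 892 = 117 mb.
V ≈ 6.7 × 117^0.627 = 6.7 × 19.804 ≈ 132.687 kt.
132.687 × 0.514 ≈ 68.20 m/s → 68 m/s.

68 m/s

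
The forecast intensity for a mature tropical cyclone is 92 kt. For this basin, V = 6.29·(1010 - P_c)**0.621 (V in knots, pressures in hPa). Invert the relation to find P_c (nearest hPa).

ΔP = (V / 6.29)^(1/0.621) = (92/6.29)^1.610.
92/6.29 = 14.626; 14.626^1.610 ≈ 75.20 hPa.
P_c = 1010 − 75.20 = 934.80 ≈ 935 hPa.

935 hPa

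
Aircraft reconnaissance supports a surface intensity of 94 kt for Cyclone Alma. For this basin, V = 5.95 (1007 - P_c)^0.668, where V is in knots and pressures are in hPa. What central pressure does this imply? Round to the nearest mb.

945 mb

ΔP = (V / 5.95)^(1/0.668) = (94/5.95)^1.497.
94/5.95 = 15.798; 15.798^1.497 ≈ 62.28 mb.
P_c = 1007 − 62.28 = 944.72 ≈ 945 mb.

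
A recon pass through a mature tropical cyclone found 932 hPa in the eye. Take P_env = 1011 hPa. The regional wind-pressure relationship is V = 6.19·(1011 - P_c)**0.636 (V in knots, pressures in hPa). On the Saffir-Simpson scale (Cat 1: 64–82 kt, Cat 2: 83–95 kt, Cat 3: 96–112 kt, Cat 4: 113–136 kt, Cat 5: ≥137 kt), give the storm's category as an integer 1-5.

3

ΔP = 1011 − 932 = 79 hPa.
V ≈ 6.19 × 79^0.636 = 6.19 × 16.10 ≈ 100 kt.
100 kt falls in the Category 3 band.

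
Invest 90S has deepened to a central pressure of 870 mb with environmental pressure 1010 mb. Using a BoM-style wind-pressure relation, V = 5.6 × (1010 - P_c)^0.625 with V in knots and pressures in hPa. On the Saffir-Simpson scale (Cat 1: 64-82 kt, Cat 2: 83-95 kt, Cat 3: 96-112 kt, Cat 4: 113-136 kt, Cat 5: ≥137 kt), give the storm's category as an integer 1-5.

ΔP = 1010 − 870 = 140 mb.
V ≈ 5.6 × 140^0.625 = 5.6 × 21.94 ≈ 123 kt.
123 kt falls in the Category 4 band.

4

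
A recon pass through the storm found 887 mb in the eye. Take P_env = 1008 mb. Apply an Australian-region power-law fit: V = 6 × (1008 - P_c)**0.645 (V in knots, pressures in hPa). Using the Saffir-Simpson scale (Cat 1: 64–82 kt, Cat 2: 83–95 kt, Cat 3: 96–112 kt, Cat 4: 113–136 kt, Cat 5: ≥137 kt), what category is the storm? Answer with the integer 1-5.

4

ΔP = 1008 − 887 = 121 mb.
V ≈ 6 × 121^0.645 = 6 × 22.05 ≈ 132 kt.
132 kt falls in the Category 4 band.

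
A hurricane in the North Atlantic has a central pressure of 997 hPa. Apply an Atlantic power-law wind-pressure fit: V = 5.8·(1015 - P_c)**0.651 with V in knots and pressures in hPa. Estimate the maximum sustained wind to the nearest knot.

ΔP = 1015 − 997 = 18 hPa.
18^0.651 ≈ 6.564.
V ≈ 5.8 × 6.564 ≈ 38.1 kt.

38 kt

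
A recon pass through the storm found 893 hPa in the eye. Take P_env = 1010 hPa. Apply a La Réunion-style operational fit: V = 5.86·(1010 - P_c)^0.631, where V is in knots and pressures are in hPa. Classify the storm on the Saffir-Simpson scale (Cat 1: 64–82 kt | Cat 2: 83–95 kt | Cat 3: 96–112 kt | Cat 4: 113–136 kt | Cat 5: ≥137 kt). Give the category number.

4

ΔP = 1010 − 893 = 117 hPa.
V ≈ 5.86 × 117^0.631 = 5.86 × 20.18 ≈ 118 kt.
118 kt falls in the Category 4 band.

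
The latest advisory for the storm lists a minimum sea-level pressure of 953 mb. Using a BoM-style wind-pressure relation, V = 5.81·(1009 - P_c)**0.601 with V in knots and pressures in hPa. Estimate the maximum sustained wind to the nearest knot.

ΔP = 1009 − 953 = 56 mb.
56^0.601 ≈ 11.237.
V ≈ 5.81 × 11.237 ≈ 65.3 kt.

65 kt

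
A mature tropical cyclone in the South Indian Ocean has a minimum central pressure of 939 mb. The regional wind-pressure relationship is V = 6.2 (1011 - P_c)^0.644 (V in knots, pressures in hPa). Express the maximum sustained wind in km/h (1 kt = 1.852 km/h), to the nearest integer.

ΔP = 1011 − 939 = 72 mb.
V ≈ 6.2 × 72^0.644 = 6.2 × 15.708 ≈ 97.390 kt.
97.390 × 1.852 ≈ 180.37 km/h → 180 km/h.

180 km/h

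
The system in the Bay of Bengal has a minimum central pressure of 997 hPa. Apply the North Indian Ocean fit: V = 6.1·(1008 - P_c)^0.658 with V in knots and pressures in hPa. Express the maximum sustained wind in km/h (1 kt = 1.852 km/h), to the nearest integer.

55 km/h

ΔP = 1008 − 997 = 11 hPa.
V ≈ 6.1 × 11^0.658 = 6.1 × 4.844 ≈ 29.551 kt.
29.551 × 1.852 ≈ 54.73 km/h → 55 km/h.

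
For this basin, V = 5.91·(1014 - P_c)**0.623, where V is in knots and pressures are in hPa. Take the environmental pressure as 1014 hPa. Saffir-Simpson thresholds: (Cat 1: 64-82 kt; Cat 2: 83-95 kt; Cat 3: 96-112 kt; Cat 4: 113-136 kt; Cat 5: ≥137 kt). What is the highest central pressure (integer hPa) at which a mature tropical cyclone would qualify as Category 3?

Category 3 begins at V = 96 kt.
Required ΔP = (96/5.91)^(1/0.623) = 16.244^1.605 ≈ 87.76 hPa.
P_c ≤ 1014 − 87.76 = 926.24, so the highest integer P_c is 926 hPa.

926 hPa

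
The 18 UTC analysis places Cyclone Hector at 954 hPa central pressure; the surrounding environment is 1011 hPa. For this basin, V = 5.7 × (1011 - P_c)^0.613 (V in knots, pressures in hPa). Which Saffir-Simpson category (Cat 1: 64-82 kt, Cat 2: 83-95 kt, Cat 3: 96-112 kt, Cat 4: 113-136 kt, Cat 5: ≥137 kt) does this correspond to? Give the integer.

1

ΔP = 1011 − 954 = 57 hPa.
V ≈ 5.7 × 57^0.613 = 5.7 × 11.92 ≈ 68 kt.
68 kt falls in the Category 1 band.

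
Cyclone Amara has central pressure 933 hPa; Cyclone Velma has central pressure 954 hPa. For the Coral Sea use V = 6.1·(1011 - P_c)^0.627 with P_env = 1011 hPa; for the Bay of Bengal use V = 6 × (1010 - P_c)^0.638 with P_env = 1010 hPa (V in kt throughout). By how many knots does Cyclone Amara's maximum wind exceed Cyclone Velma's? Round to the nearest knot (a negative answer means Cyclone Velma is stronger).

15 kt

Cyclone Amara: ΔP = 78; V ≈ 6.1 × 78^0.627 ≈ 93.69 kt.
Cyclone Velma: ΔP = 56; V ≈ 6 × 56^0.638 ≈ 78.25 kt.
Difference ≈ 93.69 − 78.25 = 15.44 → 15 kt.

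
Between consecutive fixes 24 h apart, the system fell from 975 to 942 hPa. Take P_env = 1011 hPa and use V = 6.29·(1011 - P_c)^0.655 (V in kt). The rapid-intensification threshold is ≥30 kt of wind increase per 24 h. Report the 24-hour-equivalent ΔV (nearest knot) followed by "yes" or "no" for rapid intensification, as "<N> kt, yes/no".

35 kt, yes

V₁: ΔP = 36, V ≈ 6.29 × 36^0.655 ≈ 65.77 kt.
V₂: ΔP = 69, V ≈ 6.29 × 69^0.655 ≈ 100.72 kt.
ΔV over 24 h = 34.95 kt → 24 h equivalent = 34.95 × 24/24 ≈ 34.95 kt.
35 kt ≥ 30 kt ⇒ rapid intensification.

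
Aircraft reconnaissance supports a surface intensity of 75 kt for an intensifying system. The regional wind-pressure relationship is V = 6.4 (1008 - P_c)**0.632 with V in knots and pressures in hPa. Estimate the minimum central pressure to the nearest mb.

ΔP = (V / 6.4)^(1/0.632) = (75/6.4)^1.582.
75/6.4 = 11.719; 11.719^1.582 ≈ 49.12 mb.
P_c = 1008 − 49.12 = 958.88 ≈ 959 mb.

959 mb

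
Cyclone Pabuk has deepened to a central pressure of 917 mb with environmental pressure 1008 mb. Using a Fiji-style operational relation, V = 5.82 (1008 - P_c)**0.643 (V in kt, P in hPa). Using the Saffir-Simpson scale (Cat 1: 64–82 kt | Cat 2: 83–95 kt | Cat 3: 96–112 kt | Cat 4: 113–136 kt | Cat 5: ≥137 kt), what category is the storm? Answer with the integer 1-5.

3

ΔP = 1008 − 917 = 91 mb.
V ≈ 5.82 × 91^0.643 = 5.82 × 18.18 ≈ 106 kt.
106 kt falls in the Category 3 band.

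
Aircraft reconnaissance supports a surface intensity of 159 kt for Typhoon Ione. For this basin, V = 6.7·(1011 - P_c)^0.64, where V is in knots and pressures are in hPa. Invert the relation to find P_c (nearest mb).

ΔP = (V / 6.7)^(1/0.64) = (159/6.7)^1.562.
159/6.7 = 23.731; 23.731^1.562 ≈ 140.91 mb.
P_c = 1011 − 140.91 = 870.09 ≈ 870 mb.

870 mb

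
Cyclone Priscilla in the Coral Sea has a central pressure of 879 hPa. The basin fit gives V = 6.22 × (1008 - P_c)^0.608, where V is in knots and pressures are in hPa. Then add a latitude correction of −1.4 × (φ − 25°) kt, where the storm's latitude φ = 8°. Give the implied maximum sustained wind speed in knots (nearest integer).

143 kt

ΔP = 1008 − 879 = 129 hPa.
129^0.608 ≈ 19.197.
V ≈ 6.22 × 19.197 ≈ 119.4 kt.
Latitude correction: −1.4 × (8 − 25) = 23.8 kt.
Corrected V ≈ 143.2 kt → 143 kt.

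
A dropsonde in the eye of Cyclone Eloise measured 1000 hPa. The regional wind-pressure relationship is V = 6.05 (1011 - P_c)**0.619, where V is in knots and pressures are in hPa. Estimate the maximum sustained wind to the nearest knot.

27 kt

ΔP = 1011 − 1000 = 11 hPa.
11^0.619 ≈ 4.412.
V ≈ 6.05 × 4.412 ≈ 26.7 kt.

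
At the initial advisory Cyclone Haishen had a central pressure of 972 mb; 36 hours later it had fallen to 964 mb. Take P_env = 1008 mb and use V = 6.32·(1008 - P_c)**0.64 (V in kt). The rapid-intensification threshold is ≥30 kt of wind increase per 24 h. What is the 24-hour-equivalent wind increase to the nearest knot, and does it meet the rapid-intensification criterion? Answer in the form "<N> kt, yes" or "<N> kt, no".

V₁: ΔP = 36, V ≈ 6.32 × 36^0.64 ≈ 62.63 kt.
V₂: ΔP = 44, V ≈ 6.32 × 44^0.64 ≈ 71.21 kt.
ΔV over 36 h = 8.58 kt → 24 h equivalent = 8.58 × 24/36 ≈ 5.72 kt.
6 kt < 30 kt ⇒ not rapid intensification.

6 kt, no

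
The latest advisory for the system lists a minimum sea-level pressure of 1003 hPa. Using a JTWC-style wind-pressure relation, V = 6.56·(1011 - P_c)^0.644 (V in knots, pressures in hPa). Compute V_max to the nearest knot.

25 kt

ΔP = 1011 − 1003 = 8 hPa.
8^0.644 ≈ 3.816.
V ≈ 6.56 × 3.816 ≈ 25.0 kt.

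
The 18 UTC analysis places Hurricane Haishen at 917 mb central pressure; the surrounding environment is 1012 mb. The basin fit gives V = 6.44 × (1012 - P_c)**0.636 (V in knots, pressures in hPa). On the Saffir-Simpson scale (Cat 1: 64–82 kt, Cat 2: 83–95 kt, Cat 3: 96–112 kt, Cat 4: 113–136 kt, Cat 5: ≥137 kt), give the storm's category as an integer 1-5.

4

ΔP = 1012 − 917 = 95 mb.
V ≈ 6.44 × 95^0.636 = 6.44 × 18.11 ≈ 117 kt.
117 kt falls in the Category 4 band.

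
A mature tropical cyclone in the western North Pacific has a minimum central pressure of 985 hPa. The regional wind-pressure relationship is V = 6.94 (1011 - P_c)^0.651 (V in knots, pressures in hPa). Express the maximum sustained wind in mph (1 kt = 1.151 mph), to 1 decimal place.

66.6 mph

ΔP = 1011 − 985 = 26 hPa.
V ≈ 6.94 × 26^0.651 = 6.94 × 8.340 ≈ 57.877 kt.
57.877 × 1.151 ≈ 66.62 mph → 66.6 mph.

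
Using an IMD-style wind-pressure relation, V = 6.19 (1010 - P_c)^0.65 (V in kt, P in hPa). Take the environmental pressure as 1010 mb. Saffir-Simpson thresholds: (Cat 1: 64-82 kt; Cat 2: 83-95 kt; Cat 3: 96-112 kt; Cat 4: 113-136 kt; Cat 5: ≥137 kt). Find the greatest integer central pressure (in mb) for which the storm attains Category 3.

942 mb

Category 3 begins at V = 96 kt.
Required ΔP = (96/6.19)^(1/0.65) = 15.509^1.538 ≈ 67.87 mb.
P_c ≤ 1010 − 67.87 = 942.13, so the highest integer P_c is 942 mb.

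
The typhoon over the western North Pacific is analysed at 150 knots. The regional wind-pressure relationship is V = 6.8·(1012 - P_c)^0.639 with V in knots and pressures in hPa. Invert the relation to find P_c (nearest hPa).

885 hPa

ΔP = (V / 6.8)^(1/0.639) = (150/6.8)^1.565.
150/6.8 = 22.059; 22.059^1.565 ≈ 126.66 hPa.
P_c = 1012 − 126.66 = 885.34 ≈ 885 hPa.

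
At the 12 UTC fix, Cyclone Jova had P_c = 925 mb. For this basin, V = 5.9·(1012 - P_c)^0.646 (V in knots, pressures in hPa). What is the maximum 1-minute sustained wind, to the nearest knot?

106 kt

ΔP = 1012 − 925 = 87 mb.
87^0.646 ≈ 17.903.
V ≈ 5.9 × 17.903 ≈ 105.6 kt.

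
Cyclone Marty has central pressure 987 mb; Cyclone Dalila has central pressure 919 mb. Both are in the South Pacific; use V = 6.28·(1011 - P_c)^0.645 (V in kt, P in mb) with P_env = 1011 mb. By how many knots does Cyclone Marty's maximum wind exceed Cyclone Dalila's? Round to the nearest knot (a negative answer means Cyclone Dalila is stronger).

Cyclone Marty: ΔP = 24; V ≈ 6.28 × 24^0.645 ≈ 48.77 kt.
Cyclone Dalila: ΔP = 92; V ≈ 6.28 × 92^0.645 ≈ 116.04 kt.
Difference ≈ 48.77 − 116.04 = -67.27 → -67 kt.

-67 kt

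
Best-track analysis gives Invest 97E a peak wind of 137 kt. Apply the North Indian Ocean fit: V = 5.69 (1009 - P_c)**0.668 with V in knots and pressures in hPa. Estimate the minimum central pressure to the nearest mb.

892 mb

ΔP = (V / 5.69)^(1/0.668) = (137/5.69)^1.497.
137/5.69 = 24.077; 24.077^1.497 ≈ 117.02 mb.
P_c = 1009 − 117.02 = 891.98 ≈ 892 mb.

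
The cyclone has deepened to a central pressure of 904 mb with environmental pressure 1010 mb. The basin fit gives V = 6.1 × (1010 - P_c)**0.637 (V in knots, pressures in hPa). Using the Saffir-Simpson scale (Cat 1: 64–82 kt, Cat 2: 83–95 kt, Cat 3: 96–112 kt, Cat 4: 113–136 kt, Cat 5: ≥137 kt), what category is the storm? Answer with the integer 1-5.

ΔP = 1010 − 904 = 106 mb.
V ≈ 6.1 × 106^0.637 = 6.1 × 19.50 ≈ 119 kt.
119 kt falls in the Category 4 band.

4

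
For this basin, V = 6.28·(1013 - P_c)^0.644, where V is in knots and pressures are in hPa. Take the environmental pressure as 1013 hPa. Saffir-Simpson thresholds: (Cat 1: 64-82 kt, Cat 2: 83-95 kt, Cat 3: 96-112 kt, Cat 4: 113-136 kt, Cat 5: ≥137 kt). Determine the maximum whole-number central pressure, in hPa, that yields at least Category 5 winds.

Category 5 begins at V = 137 kt.
Required ΔP = (137/6.28)^(1/0.644) = 21.815^1.553 ≈ 119.90 hPa.
P_c ≤ 1013 − 119.90 = 893.10, so the highest integer P_c is 893 hPa.

893 hPa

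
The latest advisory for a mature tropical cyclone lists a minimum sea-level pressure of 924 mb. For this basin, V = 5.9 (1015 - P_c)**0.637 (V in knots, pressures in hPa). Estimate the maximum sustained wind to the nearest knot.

104 kt

ΔP = 1015 − 924 = 91 mb.
91^0.637 ≈ 17.697.
V ≈ 5.9 × 17.697 ≈ 104.4 kt.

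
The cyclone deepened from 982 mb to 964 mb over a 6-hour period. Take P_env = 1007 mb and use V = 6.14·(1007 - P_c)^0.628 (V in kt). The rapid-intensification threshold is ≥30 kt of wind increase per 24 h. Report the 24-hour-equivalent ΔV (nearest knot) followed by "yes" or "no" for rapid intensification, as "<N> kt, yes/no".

75 kt, yes

V₁: ΔP = 25, V ≈ 6.14 × 25^0.628 ≈ 46.35 kt.
V₂: ΔP = 43, V ≈ 6.14 × 43^0.628 ≈ 65.16 kt.
ΔV over 6 h = 18.81 kt → 24 h equivalent = 18.81 × 24/6 ≈ 75.24 kt.
75 kt ≥ 30 kt ⇒ rapid intensification.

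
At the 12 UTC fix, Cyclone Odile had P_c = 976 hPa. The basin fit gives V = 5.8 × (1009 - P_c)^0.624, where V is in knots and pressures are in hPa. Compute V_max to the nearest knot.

ΔP = 1009 − 976 = 33 hPa.
33^0.624 ≈ 8.862.
V ≈ 5.8 × 8.862 ≈ 51.4 kt.

51 kt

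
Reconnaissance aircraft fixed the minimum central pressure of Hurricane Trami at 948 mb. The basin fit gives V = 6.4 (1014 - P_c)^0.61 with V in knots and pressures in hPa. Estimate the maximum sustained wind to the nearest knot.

82 kt

ΔP = 1014 − 948 = 66 mb.
66^0.61 ≈ 12.880.
V ≈ 6.4 × 12.880 ≈ 82.4 kt.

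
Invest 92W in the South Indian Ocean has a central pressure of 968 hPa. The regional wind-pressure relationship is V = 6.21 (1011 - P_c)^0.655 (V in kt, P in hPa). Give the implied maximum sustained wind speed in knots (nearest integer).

ΔP = 1011 − 968 = 43 hPa.
43^0.655 ≈ 11.747.
V ≈ 6.21 × 11.747 ≈ 72.9 kt.

73 kt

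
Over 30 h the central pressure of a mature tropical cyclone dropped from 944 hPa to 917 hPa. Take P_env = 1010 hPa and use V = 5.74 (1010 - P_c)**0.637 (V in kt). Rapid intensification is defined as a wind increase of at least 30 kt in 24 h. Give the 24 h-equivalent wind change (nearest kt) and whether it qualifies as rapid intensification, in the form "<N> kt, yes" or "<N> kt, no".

V₁: ΔP = 66, V ≈ 5.74 × 66^0.637 ≈ 82.79 kt.
V₂: ΔP = 93, V ≈ 5.74 × 93^0.637 ≈ 103.00 kt.
ΔV over 30 h = 20.21 kt → 24 h equivalent = 20.21 × 24/30 ≈ 16.17 kt.
16 kt < 30 kt ⇒ not rapid intensification.

16 kt, no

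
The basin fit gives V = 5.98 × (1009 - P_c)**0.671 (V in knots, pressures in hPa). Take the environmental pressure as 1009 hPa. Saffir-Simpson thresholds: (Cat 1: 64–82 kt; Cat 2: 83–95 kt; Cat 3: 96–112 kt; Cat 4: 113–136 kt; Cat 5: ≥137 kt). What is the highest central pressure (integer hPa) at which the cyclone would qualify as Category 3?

Category 3 begins at V = 96 kt.
Required ΔP = (96/5.98)^(1/0.671) = 16.054^1.490 ≈ 62.61 hPa.
P_c ≤ 1009 − 62.61 = 946.39, so the highest integer P_c is 946 hPa.

946 hPa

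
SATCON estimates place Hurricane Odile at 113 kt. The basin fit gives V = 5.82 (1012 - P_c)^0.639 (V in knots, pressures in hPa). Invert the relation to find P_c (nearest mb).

ΔP = (V / 5.82)^(1/0.639) = (113/5.82)^1.565.
113/5.82 = 19.416; 19.416^1.565 ≈ 103.73 mb.
P_c = 1012 − 103.73 = 908.27 ≈ 908 mb.

908 mb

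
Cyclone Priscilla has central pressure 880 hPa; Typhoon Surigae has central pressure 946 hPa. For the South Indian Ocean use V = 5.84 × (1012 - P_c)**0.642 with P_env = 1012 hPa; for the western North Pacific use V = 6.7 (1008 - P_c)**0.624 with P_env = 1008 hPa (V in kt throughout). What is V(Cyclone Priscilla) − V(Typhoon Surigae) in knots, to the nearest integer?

Cyclone Priscilla: ΔP = 132; V ≈ 5.84 × 132^0.642 ≈ 134.22 kt.
Typhoon Surigae: ΔP = 62; V ≈ 6.7 × 62^0.624 ≈ 88.01 kt.
Difference ≈ 134.22 − 88.01 = 46.21 → 46 kt.

46 kt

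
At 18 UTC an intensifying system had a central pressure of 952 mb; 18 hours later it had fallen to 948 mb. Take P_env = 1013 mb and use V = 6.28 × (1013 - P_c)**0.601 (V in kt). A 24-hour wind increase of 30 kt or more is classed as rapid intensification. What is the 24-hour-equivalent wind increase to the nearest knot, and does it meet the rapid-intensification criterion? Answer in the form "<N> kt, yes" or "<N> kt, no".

V₁: ΔP = 61, V ≈ 6.28 × 61^0.601 ≈ 74.29 kt.
V₂: ΔP = 65, V ≈ 6.28 × 65^0.601 ≈ 77.18 kt.
ΔV over 18 h = 2.89 kt → 24 h equivalent = 2.89 × 24/18 ≈ 3.85 kt.
4 kt < 30 kt ⇒ not rapid intensification.

4 kt, no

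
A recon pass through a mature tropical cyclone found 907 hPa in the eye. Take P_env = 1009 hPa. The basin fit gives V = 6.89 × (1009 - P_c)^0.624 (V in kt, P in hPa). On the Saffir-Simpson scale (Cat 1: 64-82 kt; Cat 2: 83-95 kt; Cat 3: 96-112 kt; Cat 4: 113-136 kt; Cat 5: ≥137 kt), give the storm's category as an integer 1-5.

ΔP = 1009 − 907 = 102 hPa.
V ≈ 6.89 × 102^0.624 = 6.89 × 17.92 ≈ 123 kt.
123 kt falls in the Category 4 band.

4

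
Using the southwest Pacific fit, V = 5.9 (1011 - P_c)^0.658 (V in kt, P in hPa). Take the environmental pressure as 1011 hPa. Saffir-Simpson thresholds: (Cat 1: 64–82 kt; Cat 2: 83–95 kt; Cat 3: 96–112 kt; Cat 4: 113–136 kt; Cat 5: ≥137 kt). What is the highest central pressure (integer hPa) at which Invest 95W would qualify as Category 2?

Category 2 begins at V = 83 kt.
Required ΔP = (83/5.9)^(1/0.658) = 14.068^1.520 ≈ 55.59 hPa.
P_c ≤ 1011 − 55.59 = 955.41, so the highest integer P_c is 955 hPa.

955 hPa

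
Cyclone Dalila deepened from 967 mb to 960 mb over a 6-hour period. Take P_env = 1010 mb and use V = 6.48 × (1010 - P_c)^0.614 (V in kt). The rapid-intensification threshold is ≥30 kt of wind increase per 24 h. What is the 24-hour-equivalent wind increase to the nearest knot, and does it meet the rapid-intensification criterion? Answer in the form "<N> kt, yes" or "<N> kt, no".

V₁: ΔP = 43, V ≈ 6.48 × 43^0.614 ≈ 65.24 kt.
V₂: ΔP = 50, V ≈ 6.48 × 50^0.614 ≈ 71.57 kt.
ΔV over 6 h = 6.33 kt → 24 h equivalent = 6.33 × 24/6 ≈ 25.32 kt.
25 kt < 30 kt ⇒ not rapid intensification.

25 kt, no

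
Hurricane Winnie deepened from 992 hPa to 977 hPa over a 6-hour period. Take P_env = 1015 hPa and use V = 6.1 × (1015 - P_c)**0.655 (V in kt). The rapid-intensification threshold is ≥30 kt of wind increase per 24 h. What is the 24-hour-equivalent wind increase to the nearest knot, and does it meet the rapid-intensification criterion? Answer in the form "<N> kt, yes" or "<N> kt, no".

V₁: ΔP = 23, V ≈ 6.1 × 23^0.655 ≈ 47.56 kt.
V₂: ΔP = 38, V ≈ 6.1 × 38^0.655 ≈ 66.08 kt.
ΔV over 6 h = 18.52 kt → 24 h equivalent = 18.52 × 24/6 ≈ 74.08 kt.
74 kt ≥ 30 kt ⇒ rapid intensification.

74 kt, yes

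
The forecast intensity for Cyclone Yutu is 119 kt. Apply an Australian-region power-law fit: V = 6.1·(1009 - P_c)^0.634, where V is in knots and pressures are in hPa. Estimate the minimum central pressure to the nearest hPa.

ΔP = (V / 6.1)^(1/0.634) = (119/6.1)^1.577.
119/6.1 = 19.508; 19.508^1.577 ≈ 108.40 hPa.
P_c = 1009 − 108.40 = 900.60 ≈ 901 hPa.

901 hPa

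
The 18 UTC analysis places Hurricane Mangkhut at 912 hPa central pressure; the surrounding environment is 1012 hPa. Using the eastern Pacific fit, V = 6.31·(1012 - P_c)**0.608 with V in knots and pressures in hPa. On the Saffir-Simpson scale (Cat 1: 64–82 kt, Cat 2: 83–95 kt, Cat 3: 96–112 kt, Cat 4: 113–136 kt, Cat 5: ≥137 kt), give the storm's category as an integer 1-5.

ΔP = 1012 − 912 = 100 hPa.
V ≈ 6.31 × 100^0.608 = 6.31 × 16.44 ≈ 104 kt.
104 kt falls in the Category 3 band.

3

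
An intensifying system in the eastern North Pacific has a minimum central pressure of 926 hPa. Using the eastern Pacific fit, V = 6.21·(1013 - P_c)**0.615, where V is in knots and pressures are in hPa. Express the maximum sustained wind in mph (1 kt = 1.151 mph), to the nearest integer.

111 mph

ΔP = 1013 − 926 = 87 hPa.
V ≈ 6.21 × 87^0.615 = 6.21 × 15.589 ≈ 96.805 kt.
96.805 × 1.151 ≈ 111.42 mph → 111 mph.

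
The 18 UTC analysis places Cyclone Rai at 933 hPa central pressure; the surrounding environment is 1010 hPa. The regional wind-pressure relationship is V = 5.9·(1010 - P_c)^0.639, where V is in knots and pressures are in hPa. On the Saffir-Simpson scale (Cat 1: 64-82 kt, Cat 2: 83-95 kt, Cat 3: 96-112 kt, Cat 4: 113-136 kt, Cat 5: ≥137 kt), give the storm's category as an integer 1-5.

ΔP = 1010 − 933 = 77 hPa.
V ≈ 5.9 × 77^0.639 = 5.9 × 16.05 ≈ 95 kt.
95 kt falls in the Category 2 band.

2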